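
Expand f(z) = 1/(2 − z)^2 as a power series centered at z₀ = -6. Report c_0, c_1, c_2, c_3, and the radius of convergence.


Let w = z − z₀, so z = z₀ + w.
Then 2 − z = 2 − (z₀ + w) = (2 − z₀) − w = 8 − w.
f(z) = 1/(8 − w)^2 = (1/(8)^2) · (1 − w/(8))^{−2}.
By the binomial series (1−u)^{−2} = Σ_{n≥0} C(n+1, 1) u^n for |u|<1, with u = w/(8):
  c_n = C(n+1, 1) / (8)^(n+2).
  c_0 = 1/(8)^2 = 1/64.
  c_1 = 2/(8)^3 = 1/256.
  c_2 = 3/(8)^4 = 3/4096.
  c_3 = 4/(8)^5 = 1/8192.
The series is valid for |w/d| < 1, i.e. |z − z₀| < |d|.
Radius of convergence: R = |2 − z₀| = |8| = 8 (distance from z₀ to the singularity z = 2).

c_0 = 1/64, c_1 = 1/256, c_2 = 3/4096, c_3 = 1/8192; R = 8.


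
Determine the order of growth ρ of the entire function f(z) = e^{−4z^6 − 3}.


|e^{−4z^6 − 3}| = e^{Re(-4·z^6) + -3} ≤ e^{4|z|^6 + -3} = e^{4r^6 + -3} on |z| = r, so ρ ≤ 6. Choosing z on |z|=r so that -4·z^6 is real positive (always possible by picking arg z appropriately) gives |f(z)| = e^{4r^6 + -3}, matching the bound. The additive constant -3 does not affect log log M(r) ~ 6·log r. Hence ρ = 6.
Therefore ρ = 6.

Order ρ = 6.


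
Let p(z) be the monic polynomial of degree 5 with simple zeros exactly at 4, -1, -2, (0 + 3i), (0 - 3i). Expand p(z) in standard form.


The polynomial is p(z) = ∏_{α ∈ S} (z − α), where S = {4, -1, -2, (0 + 3i), (0 - 3i)}.
Expanding the product yields: p(z) = z^5 -z^4 -z^3 -17·z^2 -90·z -72.
Note conjugate pairs combine to real quadratics: (z − (0+3i))(z − (0−3i)) = z² + 9.
The resulting polynomial has degree 5 and real coefficients as required.

p(z) = z^5 -z^4 -z^3 -17·z^2 -90·z -72.


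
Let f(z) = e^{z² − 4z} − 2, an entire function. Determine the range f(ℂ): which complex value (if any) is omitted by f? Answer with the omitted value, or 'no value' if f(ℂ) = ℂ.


Little Picard bounds the complement of f(ℂ) to at most one point.
The exponent g(z) = z² − 4z is a nonconstant polynomial, hence surjective onto ℂ. So e^{g(z)} takes every value in {e^w : w ∈ ℂ} = ℂ ∖ {0}. Adding -2 shifts the range to ℂ ∖ {-2}. f omits exactly -2.

Omitted value: -2.


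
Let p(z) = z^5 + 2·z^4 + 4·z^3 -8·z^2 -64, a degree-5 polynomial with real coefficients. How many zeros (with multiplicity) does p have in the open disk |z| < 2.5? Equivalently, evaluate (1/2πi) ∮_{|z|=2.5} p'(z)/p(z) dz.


The zeros of p are: 2, (0 + 2i), (0 - 2i), (-2 + 2i), (-2 - 2i).
Their magnitudes are: 2, 2, 2, 2.828, 2.828.
Zeros with |z| < R = 2.5: 2, (0 + 2i), (0 - 2i).
Count = 3.
By the argument principle, (1/2πi) ∮_{|z|=R} p'(z)/p(z) dz equals exactly this count.

Number of zeros inside |z| < 2.5: 3.


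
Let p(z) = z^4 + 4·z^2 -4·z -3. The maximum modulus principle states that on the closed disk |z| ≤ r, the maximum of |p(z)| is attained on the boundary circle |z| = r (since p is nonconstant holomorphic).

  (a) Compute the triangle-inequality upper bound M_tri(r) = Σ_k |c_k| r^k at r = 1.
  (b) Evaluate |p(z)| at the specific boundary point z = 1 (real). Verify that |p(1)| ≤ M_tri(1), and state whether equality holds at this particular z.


Coefficients: c_0 = -3, c_1 = -4, c_2 = 4, c_3 = 0, c_4 = 1. Radius r = 1.
Part (a). Triangle bound: M_tri(r) = Σ_k |c_k| r^k
  = |-3|·1^0 + |-4|·1^1 + |4|·1^2 + |0|·1^3 + |1|·1^4
  = 3 + 4 + 4 + 0 + 1 = 12.
This bounds M(r) := max_{|z|=r} |p(z)| from above; equality holds iff all terms c_k z^k can be made to align in phase at a single z on |z|=r.
Part (b). At z = 1 (real, on the circle |z| = r):
  p(1) = (-3)·1^0 + (-4)·1^1 + (4)·1^2 + (0)·1^3 + (1)·1^4 = -2.
  |p(1)| = 2.
Check: |p(1)| = 2 ≤ 12 = M_tri(1). ✓ Equality does not hold at z = 1 (the coefficients have mixed signs, so the terms do not all align in phase there).

M_tri(1) = 12; |p(1)| = 2; equality at z=1: no.


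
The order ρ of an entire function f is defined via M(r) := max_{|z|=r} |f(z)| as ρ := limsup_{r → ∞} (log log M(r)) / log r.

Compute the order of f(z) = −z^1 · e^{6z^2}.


M(r) = max_{|z|=r} |-1|·|z|^1·|e^{6z^2}| = 1·r^1 · e^{6r^2} (the factors attain their maxima compatibly on |z|=r). Then log M(r) = log 1 + 1·log r + 6r^2, dominated by the last term, so log log M(r) ~ 2·log r. The polynomial factor -1z^1 contributes only a log r term and does not affect the order. ρ = 2.
Therefore ρ = 2.

Order ρ = 2.


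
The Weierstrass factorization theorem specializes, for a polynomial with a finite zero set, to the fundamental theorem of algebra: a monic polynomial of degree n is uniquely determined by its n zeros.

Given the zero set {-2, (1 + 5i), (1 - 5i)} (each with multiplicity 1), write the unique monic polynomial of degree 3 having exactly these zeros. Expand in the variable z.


The polynomial is p(z) = ∏_{α ∈ S} (z − α), where S = {-2, (1 + 5i), (1 - 5i)}.
Expanding the product yields: p(z) = z^3 + 22·z + 52.
Note conjugate pairs combine to real quadratics: (z − (1+5i))(z − (1−5i)) = z² − 2z + 26.
The resulting polynomial has degree 3 and real coefficients as required.

p(z) = z^3 + 22·z + 52.


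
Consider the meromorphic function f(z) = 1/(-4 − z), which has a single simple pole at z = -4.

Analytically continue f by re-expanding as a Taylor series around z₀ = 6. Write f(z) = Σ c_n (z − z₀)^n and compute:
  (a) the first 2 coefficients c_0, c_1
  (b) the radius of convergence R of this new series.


Let w = z − z₀, so z = z₀ + w.
Then -4 − z = -4 − (z₀ + w) = (-4 − z₀) − w = -10 − w.
f(z) = 1/(-10 − w) = (1/(-10)) · 1/(1 − w/(-10)) = Σ_{n≥0} w^n / (-10)^(n+1).
So c_n = 1/(-10)^(n+1):
  c_0 = 1/(-10)^1 = -1/10.
  c_1 = 1/(-10)^2 = 1/100.
The series is valid for |w/d| < 1, i.e. |z − z₀| < |d|.
Radius of convergence: R = |-4 − z₀| = |-10| = 10 (distance from z₀ to the singularity z = -4).

c_0 = -1/10, c_1 = 1/100; R = 10.


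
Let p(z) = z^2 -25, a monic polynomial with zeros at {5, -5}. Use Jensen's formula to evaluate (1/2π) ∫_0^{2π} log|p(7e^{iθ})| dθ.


Zeros: -5, 5; r = 7.
Inside |z| < r: -5, 5. Outside (|z| ≥ r): ∅.
p(0) = -25, so log|p(0)| = log(25) = 3.2189.
Apply Jensen: I(r) = log|p(0)| + Σ_k log(r/|z_k|), summed over zeros inside |z| < r.
  log(r/|z_k|) for z_k = 5: log(7/5) = 0.3365
  log(r/|z_k|) for z_k = -5: log(7/5) = 0.3365
Sum over inside zeros: 0.6729.
I(r) = log|p(0)| + (inside sum) = 3.2189 + 0.6729 = 3.8918.
Closed form (all zeros inside, monic): I(r) = n·log(r) = 2·log(7) = 3.8918. ✓

I(r) ≈ 3.8918.


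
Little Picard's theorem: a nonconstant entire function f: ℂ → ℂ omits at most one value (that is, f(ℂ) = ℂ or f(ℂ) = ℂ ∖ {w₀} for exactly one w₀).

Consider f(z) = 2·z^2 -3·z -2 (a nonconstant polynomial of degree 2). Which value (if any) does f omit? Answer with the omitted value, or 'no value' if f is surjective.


Little Picard bounds the complement of f(ℂ) to at most one point.
For every w ∈ ℂ, the equation p(z) − w = 0 is a nonconstant polynomial in z and hence has at least one root by the fundamental theorem of algebra. So p is surjective onto ℂ, omitting no value.

Omitted value: no value.


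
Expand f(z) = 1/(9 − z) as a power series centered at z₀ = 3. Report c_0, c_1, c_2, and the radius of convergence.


Let w = z − z₀, so z = z₀ + w.
Then 9 − z = 9 − (z₀ + w) = (9 − z₀) − w = 6 − w.
f(z) = 1/(6 − w) = (1/(6)) · 1/(1 − w/(6)) = Σ_{n≥0} w^n / (6)^(n+1).
So c_n = 1/(6)^(n+1):
  c_0 = 1/(6)^1 = 1/6.
  c_1 = 1/(6)^2 = 1/36.
  c_2 = 1/(6)^3 = 1/216.
The series is valid for |w/d| < 1, i.e. |z − z₀| < |d|.
Radius of convergence: R = |9 − z₀| = |6| = 6 (distance from z₀ to the singularity z = 9).

c_0 = 1/6, c_1 = 1/36, c_2 = 1/216; R = 6.


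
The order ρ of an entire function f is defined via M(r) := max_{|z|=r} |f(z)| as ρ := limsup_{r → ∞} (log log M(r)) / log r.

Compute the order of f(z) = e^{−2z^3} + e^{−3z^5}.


Each summand is entire of order 3 and 5 respectively (as in the single-exponential case). The order of a sum is at most the max of the orders, so ρ ≤ 5. For the lower bound: on |z|=r choose arg z so that -3z^5 is real positive; then |e^{-3z^5}| = e^{3r^5} while |e^{-2z^3}| ≤ e^{2r^3} = o(e^{3r^5}). So |f| ≥ e^{3r^5}(1 − o(1)) and ρ ≥ 5. Hence ρ = max(3, 5) = 5.
Therefore ρ = 5.

Order ρ = 5.


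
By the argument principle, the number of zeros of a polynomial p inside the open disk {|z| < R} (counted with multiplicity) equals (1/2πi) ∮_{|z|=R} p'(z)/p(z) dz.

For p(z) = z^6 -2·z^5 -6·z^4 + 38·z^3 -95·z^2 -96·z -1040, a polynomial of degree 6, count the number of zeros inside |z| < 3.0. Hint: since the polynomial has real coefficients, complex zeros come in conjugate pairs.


The zeros of p are: (2 + 3i), (2 - 3i), 4, (-1 + 2i), (-1 - 2i), -4.
Their magnitudes are: 3.606, 3.606, 4, 2.236, 2.236, 4.
Zeros with |z| < R = 3.0: (-1 + 2i), (-1 - 2i).
Count = 2.
By the argument principle, (1/2πi) ∮_{|z|=R} p'(z)/p(z) dz equals exactly this count.

Number of zeros inside |z| < 3.0: 2.


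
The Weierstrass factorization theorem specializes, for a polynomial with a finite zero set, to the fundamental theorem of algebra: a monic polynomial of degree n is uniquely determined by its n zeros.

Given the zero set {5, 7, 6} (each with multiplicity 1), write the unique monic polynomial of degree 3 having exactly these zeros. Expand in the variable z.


The polynomial is p(z) = ∏_{α ∈ S} (z − α), where S = {5, 7, 6}.
Expanding the product yields: p(z) = z^3 -18·z^2 + 107·z -210.
The resulting polynomial has degree 3 and real coefficients as required.

p(z) = z^3 -18·z^2 + 107·z -210.


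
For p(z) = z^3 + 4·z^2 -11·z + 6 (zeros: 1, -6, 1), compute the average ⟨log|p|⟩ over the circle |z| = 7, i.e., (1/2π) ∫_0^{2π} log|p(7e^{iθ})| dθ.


Zeros: -6, 1, 1; r = 7.
Inside |z| < r: -6, 1, 1. Outside (|z| ≥ r): ∅.
p(0) = 6, so log|p(0)| = log(6) = 1.7918.
Apply Jensen: I(r) = log|p(0)| + Σ_k log(r/|z_k|), summed over zeros inside |z| < r.
  log(r/|z_k|) for z_k = 1: log(7/1) = 1.9459
  log(r/|z_k|) for z_k = -6: log(7/6) = 0.1542
  log(r/|z_k|) for z_k = 1: log(7/1) = 1.9459
Sum over inside zeros: 4.0460.
I(r) = log|p(0)| + (inside sum) = 1.7918 + 4.0460 = 5.8377.
Closed form (all zeros inside, monic): I(r) = n·log(r) = 3·log(7) = 5.8377. ✓

I(r) ≈ 5.8377.


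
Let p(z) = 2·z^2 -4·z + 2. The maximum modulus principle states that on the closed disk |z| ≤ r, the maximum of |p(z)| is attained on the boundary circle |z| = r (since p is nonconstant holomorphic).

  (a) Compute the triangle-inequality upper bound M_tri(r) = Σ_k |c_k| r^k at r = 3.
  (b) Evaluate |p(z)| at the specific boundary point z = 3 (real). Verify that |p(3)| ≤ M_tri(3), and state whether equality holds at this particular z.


Coefficients: c_0 = 2, c_1 = -4, c_2 = 2. Radius r = 3.
Part (a). Triangle bound: M_tri(r) = Σ_k |c_k| r^k
  = |2|·3^0 + |-4|·3^1 + |2|·3^2
  = 2 + 12 + 18 = 32.
This bounds M(r) := max_{|z|=r} |p(z)| from above; equality holds iff all terms c_k z^k can be made to align in phase at a single z on |z|=r.
Part (b). At z = 3 (real, on the circle |z| = r):
  p(3) = (2)·3^0 + (-4)·3^1 + (2)·3^2 = 8.
  |p(3)| = 8.
Check: |p(3)| = 8 ≤ 32 = M_tri(3). ✓ Equality does not hold at z = 3 (the coefficients have mixed signs, so the terms do not all align in phase there).

M_tri(3) = 32; |p(3)| = 8; equality at z=3: no.


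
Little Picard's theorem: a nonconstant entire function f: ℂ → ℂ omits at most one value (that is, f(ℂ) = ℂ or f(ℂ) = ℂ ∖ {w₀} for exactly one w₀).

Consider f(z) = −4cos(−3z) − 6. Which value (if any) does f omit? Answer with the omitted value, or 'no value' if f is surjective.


Little Picard bounds the complement of f(ℂ) to at most one point.
cos is entire and surjective onto ℂ: for every w ∈ ℂ, cos(ζ) = w has a solution ζ ∈ ℂ (e.g., via the complex inverse arccos). With ζ = −3z this gives z = ζ/(-3). Then -4·cos(−3z) takes every value in -4·ℂ = ℂ, and adding -6 is a bijection of ℂ. So f is surjective and omits no value. (Note: only on the real line is cos bounded by [−1, 1].)

Omitted value: no value.


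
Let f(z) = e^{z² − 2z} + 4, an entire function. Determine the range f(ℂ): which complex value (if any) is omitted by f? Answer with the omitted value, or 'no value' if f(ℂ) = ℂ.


Little Picard bounds the complement of f(ℂ) to at most one point.
The exponent g(z) = z² − 2z is a nonconstant polynomial, hence surjective onto ℂ. So e^{g(z)} takes every value in {e^w : w ∈ ℂ} = ℂ ∖ {0}. Adding 4 shifts the range to ℂ ∖ {4}. f omits exactly 4.

Omitted value: 4.


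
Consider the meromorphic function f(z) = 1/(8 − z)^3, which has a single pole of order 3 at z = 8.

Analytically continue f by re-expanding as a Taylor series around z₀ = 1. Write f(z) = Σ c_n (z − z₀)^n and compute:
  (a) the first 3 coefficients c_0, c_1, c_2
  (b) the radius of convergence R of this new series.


Let w = z − z₀, so z = z₀ + w.
Then 8 − z = 8 − (z₀ + w) = (8 − z₀) − w = 7 − w.
f(z) = 1/(7 − w)^3 = (1/(7)^3) · (1 − w/(7))^{−3}.
By the binomial series (1−u)^{−3} = Σ_{n≥0} C(n+2, 2) u^n for |u|<1, with u = w/(7):
  c_n = C(n+2, 2) / (7)^(n+3).
  c_0 = 1/(7)^3 = 1/343.
  c_1 = 3/(7)^4 = 3/2401.
  c_2 = 6/(7)^5 = 6/16807.
The series is valid for |w/d| < 1, i.e. |z − z₀| < |d|.
Radius of convergence: R = |8 − z₀| = |7| = 7 (distance from z₀ to the singularity z = 8).

c_0 = 1/343, c_1 = 3/2401, c_2 = 6/16807; R = 7.


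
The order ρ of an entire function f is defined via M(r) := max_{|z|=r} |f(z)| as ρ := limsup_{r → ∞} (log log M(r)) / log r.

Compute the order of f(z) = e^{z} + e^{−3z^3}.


Each summand is entire of order 1 and 3 respectively (as in the single-exponential case). The order of a sum is at most the max of the orders, so ρ ≤ 3. For the lower bound: on |z|=r choose arg z so that -3z^3 is real positive; then |e^{-3z^3}| = e^{3r^3} while |e^{1z}| ≤ e^{1r^1} = o(e^{3r^3}). So |f| ≥ e^{3r^3}(1 − o(1)) and ρ ≥ 3. Hence ρ = max(1, 3) = 3.
Therefore ρ = 3.

Order ρ = 3.


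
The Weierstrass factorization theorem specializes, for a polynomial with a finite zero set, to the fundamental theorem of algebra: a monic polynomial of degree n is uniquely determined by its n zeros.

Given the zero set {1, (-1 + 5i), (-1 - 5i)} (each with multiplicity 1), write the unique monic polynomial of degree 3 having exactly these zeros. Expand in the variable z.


The polynomial is p(z) = ∏_{α ∈ S} (z − α), where S = {1, (-1 + 5i), (-1 - 5i)}.
Expanding the product yields: p(z) = z^3 + z^2 + 24·z -26.
Note conjugate pairs combine to real quadratics: (z − (-1+5i))(z − (-1−5i)) = z² + 2z + 26.
The resulting polynomial has degree 3 and real coefficients as required.

p(z) = z^3 + z^2 + 24·z -26.


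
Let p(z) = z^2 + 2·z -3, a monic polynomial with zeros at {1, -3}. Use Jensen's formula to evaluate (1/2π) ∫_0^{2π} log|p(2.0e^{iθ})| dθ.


Zeros: -3, 1; r = 2.0.
Inside |z| < r: 1. Outside (|z| ≥ r): -3.
p(0) = -3, so log|p(0)| = log(3) = 1.0986.
Apply Jensen: I(r) = log|p(0)| + Σ_k log(r/|z_k|), summed over zeros inside |z| < r.
  log(r/|z_k|) for z_k = 1: log(2.0/1) = 0.6931
  Outside zeros (-3) contribute nothing to the Jensen sum.
Sum over inside zeros: 0.6931.
I(r) = log|p(0)| + (inside sum) = 1.0986 + 0.6931 = 1.7918.
Note: since some zeros are outside |z| ≤ r, the simplified n·log(r) form does NOT apply — only the inside zeros contribute.

I(r) ≈ 1.7918.


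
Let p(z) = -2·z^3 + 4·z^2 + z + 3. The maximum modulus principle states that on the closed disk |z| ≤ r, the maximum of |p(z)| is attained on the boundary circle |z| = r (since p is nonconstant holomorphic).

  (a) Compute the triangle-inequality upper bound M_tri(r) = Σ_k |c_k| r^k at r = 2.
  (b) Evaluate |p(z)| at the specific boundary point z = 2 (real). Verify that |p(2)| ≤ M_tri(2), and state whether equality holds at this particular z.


Coefficients: c_0 = 3, c_1 = 1, c_2 = 4, c_3 = -2. Radius r = 2.
Part (a). Triangle bound: M_tri(r) = Σ_k |c_k| r^k
  = |3|·2^0 + |1|·2^1 + |4|·2^2 + |-2|·2^3
  = 3 + 2 + 16 + 16 = 37.
This bounds M(r) := max_{|z|=r} |p(z)| from above; equality holds iff all terms c_k z^k can be made to align in phase at a single z on |z|=r.
Part (b). At z = 2 (real, on the circle |z| = r):
  p(2) = (3)·2^0 + (1)·2^1 + (4)·2^2 + (-2)·2^3 = 5.
  |p(2)| = 5.
Check: |p(2)| = 5 ≤ 37 = M_tri(2). ✓ Equality does not hold at z = 2 (the coefficients have mixed signs, so the terms do not all align in phase there).

M_tri(2) = 37; |p(2)| = 5; equality at z=2: no.


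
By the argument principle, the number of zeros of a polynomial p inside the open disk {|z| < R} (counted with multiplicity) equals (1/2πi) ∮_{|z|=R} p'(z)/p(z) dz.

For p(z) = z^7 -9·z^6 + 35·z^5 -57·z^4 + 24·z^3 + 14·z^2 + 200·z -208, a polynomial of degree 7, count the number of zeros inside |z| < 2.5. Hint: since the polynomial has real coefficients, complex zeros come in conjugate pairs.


The zeros of p are: (2 + 2i), (2 - 2i), 1, (-1 + 1i), (-1 - 1i), (3 + 2i), (3 - 2i).
Their magnitudes are: 2.828, 2.828, 1, 1.414, 1.414, 3.606, 3.606.
Zeros with |z| < R = 2.5: 1, (-1 + 1i), (-1 - 1i).
Count = 3.
By the argument principle, (1/2πi) ∮_{|z|=R} p'(z)/p(z) dz equals exactly this count.

Number of zeros inside |z| < 2.5: 3.


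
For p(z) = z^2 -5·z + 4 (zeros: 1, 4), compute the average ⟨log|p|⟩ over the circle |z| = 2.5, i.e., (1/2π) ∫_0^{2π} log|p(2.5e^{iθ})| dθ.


Zeros: 1, 4; r = 2.5.
Inside |z| < r: 1. Outside (|z| ≥ r): 4.
p(0) = 4, so log|p(0)| = log(4) = 1.3863.
Apply Jensen: I(r) = log|p(0)| + Σ_k log(r/|z_k|), summed over zeros inside |z| < r.
  log(r/|z_k|) for z_k = 1: log(2.5/1) = 0.9163
  Outside zeros (4) contribute nothing to the Jensen sum.
Sum over inside zeros: 0.9163.
I(r) = log|p(0)| + (inside sum) = 1.3863 + 0.9163 = 2.3026.
Note: since some zeros are outside |z| ≤ r, the simplified n·log(r) form does NOT apply — only the inside zeros contribute.

I(r) ≈ 2.3026.


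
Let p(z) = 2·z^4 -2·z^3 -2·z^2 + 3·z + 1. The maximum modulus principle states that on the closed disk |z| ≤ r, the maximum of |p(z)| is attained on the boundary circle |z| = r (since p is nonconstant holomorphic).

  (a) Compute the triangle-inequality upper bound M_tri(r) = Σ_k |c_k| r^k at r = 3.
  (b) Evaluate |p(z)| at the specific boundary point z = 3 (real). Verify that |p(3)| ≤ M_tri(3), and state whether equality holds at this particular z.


Coefficients: c_0 = 1, c_1 = 3, c_2 = -2, c_3 = -2, c_4 = 2. Radius r = 3.
Part (a). Triangle bound: M_tri(r) = Σ_k |c_k| r^k
  = |1|·3^0 + |3|·3^1 + |-2|·3^2 + |-2|·3^3 + |2|·3^4
  = 1 + 9 + 18 + 54 + 162 = 244.
This bounds M(r) := max_{|z|=r} |p(z)| from above; equality holds iff all terms c_k z^k can be made to align in phase at a single z on |z|=r.
Part (b). At z = 3 (real, on the circle |z| = r):
  p(3) = (1)·3^0 + (3)·3^1 + (-2)·3^2 + (-2)·3^3 + (2)·3^4 = 100.
  |p(3)| = 100.
Check: |p(3)| = 100 ≤ 244 = M_tri(3). ✓ Equality does not hold at z = 3 (the coefficients have mixed signs, so the terms do not all align in phase there).

M_tri(3) = 244; |p(3)| = 100; equality at z=3: no.


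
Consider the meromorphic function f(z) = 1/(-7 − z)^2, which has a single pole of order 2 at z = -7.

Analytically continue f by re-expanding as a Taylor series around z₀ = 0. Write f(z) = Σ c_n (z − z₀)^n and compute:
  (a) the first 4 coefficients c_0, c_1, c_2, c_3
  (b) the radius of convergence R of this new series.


Let w = z − z₀, so z = z₀ + w.
Then -7 − z = -7 − (z₀ + w) = (-7 − z₀) − w = -7 − w.
f(z) = 1/(-7 − w)^2 = (1/(-7)^2) · (1 − w/(-7))^{−2}.
By the binomial series (1−u)^{−2} = Σ_{n≥0} C(n+1, 1) u^n for |u|<1, with u = w/(-7):
  c_n = C(n+1, 1) / (-7)^(n+2).
  c_0 = 1/(-7)^2 = 1/49.
  c_1 = 2/(-7)^3 = -2/343.
  c_2 = 3/(-7)^4 = 3/2401.
  c_3 = 4/(-7)^5 = -4/16807.
The series is valid for |w/d| < 1, i.e. |z − z₀| < |d|.
Radius of convergence: R = |-7 − z₀| = |-7| = 7 (distance from z₀ to the singularity z = -7).

c_0 = 1/49, c_1 = -2/343, c_2 = 3/2401, c_3 = -4/16807; R = 7.


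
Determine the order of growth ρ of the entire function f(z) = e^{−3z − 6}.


|e^{−3z − 6}| = e^{Re(-3·z) + -6} ≤ e^{3|z|^1 + -6} = e^{3r^1 + -6} on |z| = r, so ρ ≤ 1. Choosing z on |z|=r so that -3·z is real positive (always possible by picking arg z appropriately) gives |f(z)| = e^{3r^1 + -6}, matching the bound. The additive constant -6 does not affect log log M(r) ~ 1·log r. Hence ρ = 1.
Therefore ρ = 1.

Order ρ = 1.


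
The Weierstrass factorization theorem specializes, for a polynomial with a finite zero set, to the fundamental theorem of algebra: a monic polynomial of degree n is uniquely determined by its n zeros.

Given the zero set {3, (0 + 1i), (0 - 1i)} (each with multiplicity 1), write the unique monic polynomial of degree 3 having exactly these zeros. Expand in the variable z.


The polynomial is p(z) = ∏_{α ∈ S} (z − α), where S = {3, (0 + 1i), (0 - 1i)}.
Expanding the product yields: p(z) = z^3 -3·z^2 + z -3.
Note conjugate pairs combine to real quadratics: (z − (0+1i))(z − (0−1i)) = z² + 1.
The resulting polynomial has degree 3 and real coefficients as required.

p(z) = z^3 -3·z^2 + z -3.


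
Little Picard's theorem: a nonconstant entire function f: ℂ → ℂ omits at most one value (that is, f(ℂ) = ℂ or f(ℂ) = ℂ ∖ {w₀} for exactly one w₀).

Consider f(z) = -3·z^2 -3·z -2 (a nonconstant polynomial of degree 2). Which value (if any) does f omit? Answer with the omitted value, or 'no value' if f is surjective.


Little Picard bounds the complement of f(ℂ) to at most one point.
For every w ∈ ℂ, the equation p(z) − w = 0 is a nonconstant polynomial in z and hence has at least one root by the fundamental theorem of algebra. So p is surjective onto ℂ, omitting no value.

Omitted value: no value.


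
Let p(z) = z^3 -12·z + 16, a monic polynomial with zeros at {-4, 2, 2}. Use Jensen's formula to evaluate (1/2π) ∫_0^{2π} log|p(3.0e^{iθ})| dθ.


Zeros: -4, 2, 2; r = 3.0.
Inside |z| < r: 2, 2. Outside (|z| ≥ r): -4.
p(0) = 16, so log|p(0)| = log(16) = 2.7726.
Apply Jensen: I(r) = log|p(0)| + Σ_k log(r/|z_k|), summed over zeros inside |z| < r.
  log(r/|z_k|) for z_k = 2: log(3.0/2) = 0.4055
  log(r/|z_k|) for z_k = 2: log(3.0/2) = 0.4055
  Outside zeros (-4) contribute nothing to the Jensen sum.
Sum over inside zeros: 0.8109.
I(r) = log|p(0)| + (inside sum) = 2.7726 + 0.8109 = 3.5835.
Note: since some zeros are outside |z| ≤ r, the simplified n·log(r) form does NOT apply — only the inside zeros contribute.

I(r) ≈ 3.5835.


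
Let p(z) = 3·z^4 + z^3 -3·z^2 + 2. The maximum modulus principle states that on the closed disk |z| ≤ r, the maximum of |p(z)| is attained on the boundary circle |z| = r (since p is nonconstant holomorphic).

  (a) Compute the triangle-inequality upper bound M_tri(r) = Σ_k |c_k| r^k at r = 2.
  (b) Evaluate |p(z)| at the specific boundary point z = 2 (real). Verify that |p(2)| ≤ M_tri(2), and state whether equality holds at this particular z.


Coefficients: c_0 = 2, c_1 = 0, c_2 = -3, c_3 = 1, c_4 = 3. Radius r = 2.
Part (a). Triangle bound: M_tri(r) = Σ_k |c_k| r^k
  = |2|·2^0 + |0|·2^1 + |-3|·2^2 + |1|·2^3 + |3|·2^4
  = 2 + 0 + 12 + 8 + 48 = 70.
This bounds M(r) := max_{|z|=r} |p(z)| from above; equality holds iff all terms c_k z^k can be made to align in phase at a single z on |z|=r.
Part (b). At z = 2 (real, on the circle |z| = r):
  p(2) = (2)·2^0 + (0)·2^1 + (-3)·2^2 + (1)·2^3 + (3)·2^4 = 46.
  |p(2)| = 46.
Check: |p(2)| = 46 ≤ 70 = M_tri(2). ✓ Equality does not hold at z = 2 (the coefficients have mixed signs, so the terms do not all align in phase there).

M_tri(2) = 70; |p(2)| = 46; equality at z=2: no.


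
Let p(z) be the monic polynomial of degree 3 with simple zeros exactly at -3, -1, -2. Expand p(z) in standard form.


The polynomial is p(z) = ∏_{α ∈ S} (z − α), where S = {-3, -1, -2}.
Expanding the product yields: p(z) = z^3 + 6·z^2 + 11·z + 6.
The resulting polynomial has degree 3 and real coefficients as required.

p(z) = z^3 + 6·z^2 + 11·z + 6.


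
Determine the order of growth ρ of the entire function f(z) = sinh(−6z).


sinh(w) is a linear combination of e^{iw} and e^{−iw} (or e^w, e^{−w} in the hyperbolic case), so |sinh(w)| ≤ e^{|w|}. With w = −6z, |w| ≤ 6|z| + 0 = 6r + 0 on |z| = r, giving M(r) ≤ e^{6r + 0}, so ρ ≤ 1. On a suitable ray (z = it for sin/cos; z = t for sinh/cosh, t real → ∞), |sinh(−6z)| grows like e^{6|t|}/2, so ρ ≥ 1. Hence ρ = 1.
Therefore ρ = 1.

Order ρ = 1.


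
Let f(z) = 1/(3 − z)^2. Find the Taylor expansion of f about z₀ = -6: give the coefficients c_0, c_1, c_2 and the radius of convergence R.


Let w = z − z₀, so z = z₀ + w.
Then 3 − z = 3 − (z₀ + w) = (3 − z₀) − w = 9 − w.
f(z) = 1/(9 − w)^2 = (1/(9)^2) · (1 − w/(9))^{−2}.
By the binomial series (1−u)^{−2} = Σ_{n≥0} C(n+1, 1) u^n for |u|<1, with u = w/(9):
  c_n = C(n+1, 1) / (9)^(n+2).
  c_0 = 1/(9)^2 = 1/81.
  c_1 = 2/(9)^3 = 2/729.
  c_2 = 3/(9)^4 = 1/2187.
The series is valid for |w/d| < 1, i.e. |z − z₀| < |d|.
Radius of convergence: R = |3 − z₀| = |9| = 9 (distance from z₀ to the singularity z = 3).

c_0 = 1/81, c_1 = 2/729, c_2 = 1/2187; R = 9.


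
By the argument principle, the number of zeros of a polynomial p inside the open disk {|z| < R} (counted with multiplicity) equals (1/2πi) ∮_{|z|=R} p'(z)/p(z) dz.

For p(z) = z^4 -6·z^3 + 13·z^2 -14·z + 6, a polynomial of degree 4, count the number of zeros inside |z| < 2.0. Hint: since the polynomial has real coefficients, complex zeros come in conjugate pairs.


The zeros of p are: (1 + 1i), (1 - 1i), 1, 3.
Their magnitudes are: 1.414, 1.414, 1, 3.
Zeros with |z| < R = 2.0: (1 + 1i), (1 - 1i), 1.
Count = 3.
By the argument principle, (1/2πi) ∮_{|z|=R} p'(z)/p(z) dz equals exactly this count.

Number of zeros inside |z| < 2.0: 3.


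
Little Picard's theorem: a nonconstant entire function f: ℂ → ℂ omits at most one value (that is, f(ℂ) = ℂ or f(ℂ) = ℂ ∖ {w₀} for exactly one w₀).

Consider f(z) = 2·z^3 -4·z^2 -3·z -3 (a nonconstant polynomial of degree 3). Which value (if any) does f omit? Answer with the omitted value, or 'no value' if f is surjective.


Little Picard bounds the complement of f(ℂ) to at most one point.
For every w ∈ ℂ, the equation p(z) − w = 0 is a nonconstant polynomial in z and hence has at least one root by the fundamental theorem of algebra. So p is surjective onto ℂ, omitting no value.

Omitted value: no value.


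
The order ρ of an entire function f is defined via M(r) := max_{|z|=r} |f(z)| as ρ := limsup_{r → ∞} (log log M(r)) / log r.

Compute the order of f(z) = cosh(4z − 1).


cosh(w) is a linear combination of e^{iw} and e^{−iw} (or e^w, e^{−w} in the hyperbolic case), so |cosh(w)| ≤ e^{|w|}. With w = 4z − 1, |w| ≤ 4|z| + 1 = 4r + 1 on |z| = r, giving M(r) ≤ e^{4r + 1}, so ρ ≤ 1. On a suitable ray (z = it for sin/cos; z = t for sinh/cosh, t real → ∞), |cosh(4z − 1)| grows like e^{4|t|}/2, so ρ ≥ 1. Hence ρ = 1.
Therefore ρ = 1.

Order ρ = 1.


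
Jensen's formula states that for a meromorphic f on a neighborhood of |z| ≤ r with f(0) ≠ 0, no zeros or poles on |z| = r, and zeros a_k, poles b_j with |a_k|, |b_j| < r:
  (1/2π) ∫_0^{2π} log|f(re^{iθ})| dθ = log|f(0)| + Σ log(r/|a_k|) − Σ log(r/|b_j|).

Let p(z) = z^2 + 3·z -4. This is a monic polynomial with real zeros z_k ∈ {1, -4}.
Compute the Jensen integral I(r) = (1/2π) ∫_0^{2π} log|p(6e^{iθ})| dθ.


Zeros: -4, 1; r = 6.
Inside |z| < r: -4, 1. Outside (|z| ≥ r): ∅.
p(0) = -4, so log|p(0)| = log(4) = 1.3863.
Apply Jensen: I(r) = log|p(0)| + Σ_k log(r/|z_k|), summed over zeros inside |z| < r.
  log(r/|z_k|) for z_k = 1: log(6/1) = 1.7918
  log(r/|z_k|) for z_k = -4: log(6/4) = 0.4055
Sum over inside zeros: 2.1972.
I(r) = log|p(0)| + (inside sum) = 1.3863 + 2.1972 = 3.5835.
Closed form (all zeros inside, monic): I(r) = n·log(r) = 2·log(6) = 3.5835. ✓

I(r) ≈ 3.5835.


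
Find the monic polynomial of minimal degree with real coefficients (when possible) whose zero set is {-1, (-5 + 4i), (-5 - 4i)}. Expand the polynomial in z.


The polynomial is p(z) = ∏_{α ∈ S} (z − α), where S = {-1, (-5 + 4i), (-5 - 4i)}.
Expanding the product yields: p(z) = z^3 + 11·z^2 + 51·z + 41.
Note conjugate pairs combine to real quadratics: (z − (-5+4i))(z − (-5−4i)) = z² + 10z + 41.
The resulting polynomial has degree 3 and real coefficients as required.

p(z) = z^3 + 11·z^2 + 51·z + 41.


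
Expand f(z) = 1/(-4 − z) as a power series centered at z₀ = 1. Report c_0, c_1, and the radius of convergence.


Let w = z − z₀, so z = z₀ + w.
Then -4 − z = -4 − (z₀ + w) = (-4 − z₀) − w = -5 − w.
f(z) = 1/(-5 − w) = (1/(-5)) · 1/(1 − w/(-5)) = Σ_{n≥0} w^n / (-5)^(n+1).
So c_n = 1/(-5)^(n+1):
  c_0 = 1/(-5)^1 = -1/5.
  c_1 = 1/(-5)^2 = 1/25.
The series is valid for |w/d| < 1, i.e. |z − z₀| < |d|.
Radius of convergence: R = |-4 − z₀| = |-5| = 5 (distance from z₀ to the singularity z = -4).

c_0 = -1/5, c_1 = 1/25; R = 5.


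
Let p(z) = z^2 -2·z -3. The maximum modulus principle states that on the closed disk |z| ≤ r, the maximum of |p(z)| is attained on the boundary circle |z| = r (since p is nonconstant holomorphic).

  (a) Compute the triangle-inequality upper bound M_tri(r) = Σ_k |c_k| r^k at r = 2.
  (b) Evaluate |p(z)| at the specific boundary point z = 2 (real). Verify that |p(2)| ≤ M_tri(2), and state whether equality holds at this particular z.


Coefficients: c_0 = -3, c_1 = -2, c_2 = 1. Radius r = 2.
Part (a). Triangle bound: M_tri(r) = Σ_k |c_k| r^k
  = |-3|·2^0 + |-2|·2^1 + |1|·2^2
  = 3 + 4 + 4 = 11.
This bounds M(r) := max_{|z|=r} |p(z)| from above; equality holds iff all terms c_k z^k can be made to align in phase at a single z on |z|=r.
Part (b). At z = 2 (real, on the circle |z| = r):
  p(2) = (-3)·2^0 + (-2)·2^1 + (1)·2^2 = -3.
  |p(2)| = 3.
Check: |p(2)| = 3 ≤ 11 = M_tri(2). ✓ Equality does not hold at z = 2 (the coefficients have mixed signs, so the terms do not all align in phase there).

M_tri(2) = 11; |p(2)| = 3; equality at z=2: no.


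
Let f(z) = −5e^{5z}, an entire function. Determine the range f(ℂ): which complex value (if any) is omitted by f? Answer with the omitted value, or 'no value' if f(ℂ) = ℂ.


Little Picard bounds the complement of f(ℂ) to at most one point.
e^{5z} is never zero on ℂ, so -5·e^{5z} takes every value in ℂ ∖ {0}. Adding 0 shifts the range to ℂ ∖ {0}. Thus f omits exactly the value 0.

Omitted value: 0.


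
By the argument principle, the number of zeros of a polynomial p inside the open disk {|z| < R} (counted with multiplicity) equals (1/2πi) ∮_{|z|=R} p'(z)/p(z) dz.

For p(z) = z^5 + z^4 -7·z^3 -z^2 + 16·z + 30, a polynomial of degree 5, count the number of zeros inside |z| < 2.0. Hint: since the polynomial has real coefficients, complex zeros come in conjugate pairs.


The zeros of p are: -3, (2 + 1i), (2 - 1i), (-1 + 1i), (-1 - 1i).
Their magnitudes are: 3, 2.236, 2.236, 1.414, 1.414.
Zeros with |z| < R = 2.0: (-1 + 1i), (-1 - 1i).
Count = 2.
By the argument principle, (1/2πi) ∮_{|z|=R} p'(z)/p(z) dz equals exactly this count.

Number of zeros inside |z| < 2.0: 2.


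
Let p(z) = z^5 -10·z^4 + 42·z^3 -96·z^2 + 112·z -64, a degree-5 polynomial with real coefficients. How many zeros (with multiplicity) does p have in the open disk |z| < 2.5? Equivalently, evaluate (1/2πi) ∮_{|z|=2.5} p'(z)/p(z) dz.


The zeros of p are: (1 + 1i), (1 - 1i), 4, (2 + 2i), (2 - 2i).
Their magnitudes are: 1.414, 1.414, 4, 2.828, 2.828.
Zeros with |z| < R = 2.5: (1 + 1i), (1 - 1i).
Count = 2.
By the argument principle, (1/2πi) ∮_{|z|=R} p'(z)/p(z) dz equals exactly this count.

Number of zeros inside |z| < 2.5: 2.


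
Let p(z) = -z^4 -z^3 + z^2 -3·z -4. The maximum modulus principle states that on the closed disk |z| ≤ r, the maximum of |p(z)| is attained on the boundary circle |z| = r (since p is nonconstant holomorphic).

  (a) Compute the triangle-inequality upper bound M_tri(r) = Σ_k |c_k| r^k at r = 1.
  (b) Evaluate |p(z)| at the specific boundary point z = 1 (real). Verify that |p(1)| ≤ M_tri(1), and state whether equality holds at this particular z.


Coefficients: c_0 = -4, c_1 = -3, c_2 = 1, c_3 = -1, c_4 = -1. Radius r = 1.
Part (a). Triangle bound: M_tri(r) = Σ_k |c_k| r^k
  = |-4|·1^0 + |-3|·1^1 + |1|·1^2 + |-1|·1^3 + |-1|·1^4
  = 4 + 3 + 1 + 1 + 1 = 10.
This bounds M(r) := max_{|z|=r} |p(z)| from above; equality holds iff all terms c_k z^k can be made to align in phase at a single z on |z|=r.
Part (b). At z = 1 (real, on the circle |z| = r):
  p(1) = (-4)·1^0 + (-3)·1^1 + (1)·1^2 + (-1)·1^3 + (-1)·1^4 = -8.
  |p(1)| = 8.
Check: |p(1)| = 8 ≤ 10 = M_tri(1). ✓ Equality does not hold at z = 1 (the coefficients have mixed signs, so the terms do not all align in phase there).

M_tri(1) = 10; |p(1)| = 8; equality at z=1: no.


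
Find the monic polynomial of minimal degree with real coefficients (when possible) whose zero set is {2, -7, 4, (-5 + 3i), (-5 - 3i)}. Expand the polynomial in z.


The polynomial is p(z) = ∏_{α ∈ S} (z − α), where S = {2, -7, 4, (-5 + 3i), (-5 - 3i)}.
Expanding the product yields: p(z) = z^5 + 11·z^4 + 10·z^3 -250·z^2 -596·z + 1904.
Note conjugate pairs combine to real quadratics: (z − (-5+3i))(z − (-5−3i)) = z² + 10z + 34.
The resulting polynomial has degree 5 and real coefficients as required.

p(z) = z^5 + 11·z^4 + 10·z^3 -250·z^2 -596·z + 1904.


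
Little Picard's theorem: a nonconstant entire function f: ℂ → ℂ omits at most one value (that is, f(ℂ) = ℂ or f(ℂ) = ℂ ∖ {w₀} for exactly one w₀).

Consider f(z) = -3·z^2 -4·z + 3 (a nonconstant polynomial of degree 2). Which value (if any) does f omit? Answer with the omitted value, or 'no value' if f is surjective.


Little Picard bounds the complement of f(ℂ) to at most one point.
For every w ∈ ℂ, the equation p(z) − w = 0 is a nonconstant polynomial in z and hence has at least one root by the fundamental theorem of algebra. So p is surjective onto ℂ, omitting no value.

Omitted value: no value.


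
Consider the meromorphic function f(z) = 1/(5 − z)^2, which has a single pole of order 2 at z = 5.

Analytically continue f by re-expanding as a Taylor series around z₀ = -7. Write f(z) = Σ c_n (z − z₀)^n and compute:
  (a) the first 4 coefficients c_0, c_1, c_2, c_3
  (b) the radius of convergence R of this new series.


Let w = z − z₀, so z = z₀ + w.
Then 5 − z = 5 − (z₀ + w) = (5 − z₀) − w = 12 − w.
f(z) = 1/(12 − w)^2 = (1/(12)^2) · (1 − w/(12))^{−2}.
By the binomial series (1−u)^{−2} = Σ_{n≥0} C(n+1, 1) u^n for |u|<1, with u = w/(12):
  c_n = C(n+1, 1) / (12)^(n+2).
  c_0 = 1/(12)^2 = 1/144.
  c_1 = 2/(12)^3 = 1/864.
  c_2 = 3/(12)^4 = 1/6912.
  c_3 = 4/(12)^5 = 1/62208.
The series is valid for |w/d| < 1, i.e. |z − z₀| < |d|.
Radius of convergence: R = |5 − z₀| = |12| = 12 (distance from z₀ to the singularity z = 5).

c_0 = 1/144, c_1 = 1/864, c_2 = 1/6912, c_3 = 1/62208; R = 12.


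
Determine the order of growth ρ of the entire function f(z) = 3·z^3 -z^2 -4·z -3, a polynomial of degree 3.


|f(z)| ≤ Σ|c_k|·r^k = O(r^3) as r → ∞. Polynomial growth is O(e^{r^ε}) for every ε > 0 (since r^3/e^{r^ε} → 0), so ρ ≤ ε for all ε > 0, i.e. ρ = 0. Every nonconstant polynomial has order 0.
Therefore ρ = 0.

Order ρ = 0.


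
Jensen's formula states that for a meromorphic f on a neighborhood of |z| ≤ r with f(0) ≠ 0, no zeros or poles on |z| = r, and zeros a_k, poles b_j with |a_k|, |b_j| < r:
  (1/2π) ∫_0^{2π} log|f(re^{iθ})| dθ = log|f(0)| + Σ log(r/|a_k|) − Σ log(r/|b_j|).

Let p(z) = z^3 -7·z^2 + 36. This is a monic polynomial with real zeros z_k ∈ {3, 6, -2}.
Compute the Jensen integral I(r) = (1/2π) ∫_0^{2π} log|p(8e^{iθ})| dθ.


Zeros: -2, 3, 6; r = 8.
Inside |z| < r: -2, 3, 6. Outside (|z| ≥ r): ∅.
p(0) = 36, so log|p(0)| = log(36) = 3.5835.
Apply Jensen: I(r) = log|p(0)| + Σ_k log(r/|z_k|), summed over zeros inside |z| < r.
  log(r/|z_k|) for z_k = 3: log(8/3) = 0.9808
  log(r/|z_k|) for z_k = 6: log(8/6) = 0.2877
  log(r/|z_k|) for z_k = -2: log(8/2) = 1.3863
Sum over inside zeros: 2.6548.
I(r) = log|p(0)| + (inside sum) = 3.5835 + 2.6548 = 6.2383.
Closed form (all zeros inside, monic): I(r) = n·log(r) = 3·log(8) = 6.2383. ✓

I(r) ≈ 6.2383.


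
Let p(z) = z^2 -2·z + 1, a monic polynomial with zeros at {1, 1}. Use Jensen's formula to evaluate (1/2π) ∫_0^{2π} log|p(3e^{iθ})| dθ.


Zeros: 1, 1; r = 3.
Inside |z| < r: 1, 1. Outside (|z| ≥ r): ∅.
p(0) = 1, so log|p(0)| = log(1) = 0.0000.
Apply Jensen: I(r) = log|p(0)| + Σ_k log(r/|z_k|), summed over zeros inside |z| < r.
  log(r/|z_k|) for z_k = 1: log(3/1) = 1.0986
  log(r/|z_k|) for z_k = 1: log(3/1) = 1.0986
Sum over inside zeros: 2.1972.
I(r) = log|p(0)| + (inside sum) = 0.0000 + 2.1972 = 2.1972.
Closed form (all zeros inside, monic): I(r) = n·log(r) = 2·log(3) = 2.1972. ✓

I(r) ≈ 2.1972.


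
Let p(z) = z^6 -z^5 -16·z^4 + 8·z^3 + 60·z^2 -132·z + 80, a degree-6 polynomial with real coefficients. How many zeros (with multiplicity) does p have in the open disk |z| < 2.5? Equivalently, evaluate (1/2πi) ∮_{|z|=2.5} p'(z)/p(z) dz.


The zeros of p are: 1, (-3 + 1i), (-3 - 1i), 4, (1 + 1i), (1 - 1i).
Their magnitudes are: 1, 3.162, 3.162, 4, 1.414, 1.414.
Zeros with |z| < R = 2.5: 1, (1 + 1i), (1 - 1i).
Count = 3.
By the argument principle, (1/2πi) ∮_{|z|=R} p'(z)/p(z) dz equals exactly this count.

Number of zeros inside |z| < 2.5: 3.


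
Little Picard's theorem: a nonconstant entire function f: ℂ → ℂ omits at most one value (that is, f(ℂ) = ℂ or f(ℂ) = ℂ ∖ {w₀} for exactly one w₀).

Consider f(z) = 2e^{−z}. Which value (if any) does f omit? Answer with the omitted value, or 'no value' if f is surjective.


Little Picard bounds the complement of f(ℂ) to at most one point.
e^{−z} is never zero on ℂ, so 2·e^{−z} takes every value in ℂ ∖ {0}. Adding 0 shifts the range to ℂ ∖ {0}. Thus f omits exactly the value 0.

Omitted value: 0.


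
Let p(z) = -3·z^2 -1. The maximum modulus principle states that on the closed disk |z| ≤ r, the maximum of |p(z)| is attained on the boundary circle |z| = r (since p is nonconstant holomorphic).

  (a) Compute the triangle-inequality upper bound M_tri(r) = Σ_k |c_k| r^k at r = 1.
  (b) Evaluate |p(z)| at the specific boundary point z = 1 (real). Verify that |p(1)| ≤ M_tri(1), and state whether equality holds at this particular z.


Coefficients: c_0 = -1, c_1 = 0, c_2 = -3. Radius r = 1.
Part (a). Triangle bound: M_tri(r) = Σ_k |c_k| r^k
  = |-1|·1^0 + |0|·1^1 + |-3|·1^2
  = 1 + 0 + 3 = 4.
This bounds M(r) := max_{|z|=r} |p(z)| from above; equality holds iff all terms c_k z^k can be made to align in phase at a single z on |z|=r.
Part (b). At z = 1 (real, on the circle |z| = r):
  p(1) = (-1)·1^0 + (0)·1^1 + (-3)·1^2 = -4.
  |p(1)| = 4.
Since all nonzero coefficients share the same sign, |p(1)| = 4 = M_tri(1); the triangle bound is attained at z = 1, so in fact M(r) = 4.

M_tri(1) = 4; |p(1)| = 4; equality at z=1: yes.


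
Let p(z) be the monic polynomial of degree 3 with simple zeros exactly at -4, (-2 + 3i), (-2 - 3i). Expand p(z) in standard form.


The polynomial is p(z) = ∏_{α ∈ S} (z − α), where S = {-4, (-2 + 3i), (-2 - 3i)}.
Expanding the product yields: p(z) = z^3 + 8·z^2 + 29·z + 52.
Note conjugate pairs combine to real quadratics: (z − (-2+3i))(z − (-2−3i)) = z² + 4z + 13.
The resulting polynomial has degree 3 and real coefficients as required.

p(z) = z^3 + 8·z^2 + 29·z + 52.
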